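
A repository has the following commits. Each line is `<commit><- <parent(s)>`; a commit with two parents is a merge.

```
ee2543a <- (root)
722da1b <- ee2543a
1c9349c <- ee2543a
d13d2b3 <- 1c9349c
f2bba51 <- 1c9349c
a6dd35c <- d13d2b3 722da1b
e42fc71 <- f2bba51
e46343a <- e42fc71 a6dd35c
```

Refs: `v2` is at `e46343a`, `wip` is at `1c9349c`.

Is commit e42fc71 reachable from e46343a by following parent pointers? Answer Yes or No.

Ancestors of e46343a (commits reachable by following parents): {1c9349c, 722da1b, a6dd35c, d13d2b3, e42fc71, e46343a, ee2543a, f2bba51}.
e42fc71 is in that set, so it is an ancestor of e46343a.

Yes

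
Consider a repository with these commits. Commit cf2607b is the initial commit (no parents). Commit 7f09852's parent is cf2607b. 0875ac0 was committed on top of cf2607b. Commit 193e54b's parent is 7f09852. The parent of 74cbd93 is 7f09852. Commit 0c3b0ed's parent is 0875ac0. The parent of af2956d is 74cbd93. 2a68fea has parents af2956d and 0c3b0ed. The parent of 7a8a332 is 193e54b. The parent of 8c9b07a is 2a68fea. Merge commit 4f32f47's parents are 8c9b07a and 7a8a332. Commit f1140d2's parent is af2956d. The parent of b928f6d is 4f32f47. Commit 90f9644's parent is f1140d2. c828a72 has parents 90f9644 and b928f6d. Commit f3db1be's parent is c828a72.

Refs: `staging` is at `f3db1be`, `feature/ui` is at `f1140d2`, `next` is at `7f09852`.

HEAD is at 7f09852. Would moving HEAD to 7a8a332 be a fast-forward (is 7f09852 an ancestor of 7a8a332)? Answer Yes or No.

A fast-forward from 7f09852 to 7a8a332 is possible iff 7f09852 is an ancestor of 7a8a332.
Ancestors of 7a8a332: {193e54b, 7a8a332, 7f09852, cf2607b}.
7f09852 is among them, so fast-forward is possible.

Yes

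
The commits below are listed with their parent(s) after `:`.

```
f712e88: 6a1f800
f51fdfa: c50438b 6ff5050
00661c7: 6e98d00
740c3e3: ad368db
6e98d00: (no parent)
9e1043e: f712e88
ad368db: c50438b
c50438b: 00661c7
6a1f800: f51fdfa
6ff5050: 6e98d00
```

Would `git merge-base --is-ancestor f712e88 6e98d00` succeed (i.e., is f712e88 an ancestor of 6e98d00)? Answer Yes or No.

No

Ancestors of 6e98d00: {6e98d00}.
f712e88 is not in that set, so it is not an ancestor of 6e98d00.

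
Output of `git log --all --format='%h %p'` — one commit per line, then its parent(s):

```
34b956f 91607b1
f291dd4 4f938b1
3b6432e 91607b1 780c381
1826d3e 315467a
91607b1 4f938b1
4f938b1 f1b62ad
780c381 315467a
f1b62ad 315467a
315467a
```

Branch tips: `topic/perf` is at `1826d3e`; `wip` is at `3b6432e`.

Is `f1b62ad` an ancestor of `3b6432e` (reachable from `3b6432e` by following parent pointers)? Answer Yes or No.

Yes

Ancestors of 3b6432e (commits reachable by following parents): {315467a, 3b6432e, 4f938b1, 780c381, 91607b1, f1b62ad}.
f1b62ad is in that set, so it is an ancestor of 3b6432e.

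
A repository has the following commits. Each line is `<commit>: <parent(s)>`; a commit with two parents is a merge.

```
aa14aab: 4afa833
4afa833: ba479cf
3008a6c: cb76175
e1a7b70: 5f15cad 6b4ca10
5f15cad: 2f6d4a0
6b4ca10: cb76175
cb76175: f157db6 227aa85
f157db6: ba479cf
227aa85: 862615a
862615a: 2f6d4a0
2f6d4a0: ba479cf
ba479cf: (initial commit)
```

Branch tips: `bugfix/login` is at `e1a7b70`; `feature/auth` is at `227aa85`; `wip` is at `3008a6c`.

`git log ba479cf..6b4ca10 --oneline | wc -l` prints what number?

Reachable from 6b4ca10: {227aa85, 2f6d4a0, 6b4ca10, 862615a, ba479cf, cb76175, f157db6}.
Reachable from ba479cf: {ba479cf}.
In 6b4ca10's history but not ba479cf's: {227aa85, 2f6d4a0, 6b4ca10, 862615a, cb76175, f157db6} — 6 commits.

6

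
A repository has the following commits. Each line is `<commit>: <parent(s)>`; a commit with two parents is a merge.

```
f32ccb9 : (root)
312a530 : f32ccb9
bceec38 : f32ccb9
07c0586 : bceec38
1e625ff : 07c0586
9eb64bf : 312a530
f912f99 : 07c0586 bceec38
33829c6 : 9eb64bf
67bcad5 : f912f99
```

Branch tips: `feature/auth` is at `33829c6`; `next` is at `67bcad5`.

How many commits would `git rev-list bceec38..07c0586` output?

1

Reachable from 07c0586: {07c0586, bceec38, f32ccb9}.
Reachable from bceec38: {bceec38, f32ccb9}.
In 07c0586's history but not bceec38's: {07c0586} — 1 commit.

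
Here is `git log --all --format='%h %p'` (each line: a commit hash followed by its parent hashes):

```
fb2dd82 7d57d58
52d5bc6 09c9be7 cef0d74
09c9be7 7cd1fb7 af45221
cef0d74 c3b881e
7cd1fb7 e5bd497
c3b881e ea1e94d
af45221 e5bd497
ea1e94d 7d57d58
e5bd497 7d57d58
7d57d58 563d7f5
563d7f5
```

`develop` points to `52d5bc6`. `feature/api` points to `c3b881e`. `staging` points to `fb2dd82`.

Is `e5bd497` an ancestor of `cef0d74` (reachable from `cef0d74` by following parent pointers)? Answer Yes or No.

Ancestors of cef0d74: {563d7f5, 7d57d58, c3b881e, cef0d74, ea1e94d}.
e5bd497 is not in that set, so it is not an ancestor of cef0d74.

No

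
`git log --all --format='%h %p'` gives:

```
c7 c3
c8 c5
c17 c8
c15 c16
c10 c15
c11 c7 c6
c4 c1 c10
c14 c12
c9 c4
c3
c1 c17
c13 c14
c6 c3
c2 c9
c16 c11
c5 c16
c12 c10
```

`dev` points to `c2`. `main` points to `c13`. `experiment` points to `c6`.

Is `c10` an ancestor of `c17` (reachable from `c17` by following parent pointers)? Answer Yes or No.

Ancestors of c17: {c11, c16, c17, c3, c5, c6, c7, c8}.
c10 is not in that set, so it is not an ancestor of c17.

No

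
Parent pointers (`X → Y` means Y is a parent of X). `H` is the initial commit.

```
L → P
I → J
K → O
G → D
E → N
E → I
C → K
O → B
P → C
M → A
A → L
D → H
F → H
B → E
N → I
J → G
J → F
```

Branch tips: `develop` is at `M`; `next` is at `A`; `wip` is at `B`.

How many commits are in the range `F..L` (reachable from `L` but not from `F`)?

Reachable from L: {B, C, D, E, F, G, H, I, J, K, L, N, O, P}.
Reachable from F: {F, H}.
In L's history but not F's: {B, C, D, E, G, I, J, K, L, N, O, P} — 12 commits.

12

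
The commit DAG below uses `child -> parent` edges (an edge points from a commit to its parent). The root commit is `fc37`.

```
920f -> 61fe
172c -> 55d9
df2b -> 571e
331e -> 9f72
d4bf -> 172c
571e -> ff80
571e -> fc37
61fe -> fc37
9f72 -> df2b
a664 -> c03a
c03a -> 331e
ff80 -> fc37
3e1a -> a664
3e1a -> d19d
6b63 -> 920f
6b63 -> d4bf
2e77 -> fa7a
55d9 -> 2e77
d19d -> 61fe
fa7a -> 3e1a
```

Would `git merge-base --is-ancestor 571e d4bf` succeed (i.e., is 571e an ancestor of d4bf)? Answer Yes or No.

Yes

Ancestors of d4bf (commits reachable by following parents): {172c, 2e77, 331e, 3e1a, 55d9, 571e, 61fe, 9f72, a664, c03a, d19d, d4bf, df2b, fa7a, fc37, ff80}.
571e is in that set, so it is an ancestor of d4bf.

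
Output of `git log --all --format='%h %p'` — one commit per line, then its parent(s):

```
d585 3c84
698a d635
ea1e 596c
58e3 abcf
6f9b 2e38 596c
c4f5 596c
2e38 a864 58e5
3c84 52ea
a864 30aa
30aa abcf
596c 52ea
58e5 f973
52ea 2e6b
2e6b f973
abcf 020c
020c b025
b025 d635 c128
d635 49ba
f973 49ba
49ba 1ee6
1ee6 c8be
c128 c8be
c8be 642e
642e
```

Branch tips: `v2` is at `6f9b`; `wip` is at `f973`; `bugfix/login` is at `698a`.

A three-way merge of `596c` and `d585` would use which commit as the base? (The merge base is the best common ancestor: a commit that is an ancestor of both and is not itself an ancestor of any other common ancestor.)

Ancestors of 596c: {1ee6, 2e6b, 49ba, 52ea, 596c, 642e, c8be, f973}.
Ancestors of d585: {1ee6, 2e6b, 3c84, 49ba, 52ea, 642e, c8be, d585, f973}.
Common ancestors: {1ee6, 2e6b, 49ba, 52ea, 642e, c8be, f973}.
Among these, 52ea is not an ancestor of any other common ancestor — it is the merge base.

52ea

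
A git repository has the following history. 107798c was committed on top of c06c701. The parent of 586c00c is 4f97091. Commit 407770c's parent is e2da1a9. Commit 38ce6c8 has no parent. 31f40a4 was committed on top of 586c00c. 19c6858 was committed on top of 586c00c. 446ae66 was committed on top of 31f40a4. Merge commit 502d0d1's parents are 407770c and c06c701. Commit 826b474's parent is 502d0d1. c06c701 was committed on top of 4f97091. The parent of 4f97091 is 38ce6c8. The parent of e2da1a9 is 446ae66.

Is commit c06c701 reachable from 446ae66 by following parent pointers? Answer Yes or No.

No

Ancestors of 446ae66: {31f40a4, 38ce6c8, 446ae66, 4f97091, 586c00c}.
c06c701 is not in that set, so it is not an ancestor of 446ae66.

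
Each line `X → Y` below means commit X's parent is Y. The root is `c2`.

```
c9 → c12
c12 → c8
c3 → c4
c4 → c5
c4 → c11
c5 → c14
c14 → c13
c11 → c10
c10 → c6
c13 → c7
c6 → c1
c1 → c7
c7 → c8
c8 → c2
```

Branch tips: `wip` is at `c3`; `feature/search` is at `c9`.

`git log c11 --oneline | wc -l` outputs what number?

Walking parent pointers from c11: reachable set = {c1, c10, c11, c2, c6, c7, c8}.
That is 7 commits.

7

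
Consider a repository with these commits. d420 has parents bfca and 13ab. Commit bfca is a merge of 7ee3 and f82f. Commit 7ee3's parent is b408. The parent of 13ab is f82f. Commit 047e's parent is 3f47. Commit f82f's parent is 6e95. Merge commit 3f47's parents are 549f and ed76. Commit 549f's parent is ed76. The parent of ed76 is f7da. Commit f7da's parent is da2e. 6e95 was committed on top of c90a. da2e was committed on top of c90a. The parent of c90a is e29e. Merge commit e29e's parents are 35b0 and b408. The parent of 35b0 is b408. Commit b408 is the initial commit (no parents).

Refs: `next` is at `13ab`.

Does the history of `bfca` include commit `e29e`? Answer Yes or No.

Yes

Ancestors of bfca (commits reachable by following parents): {35b0, 6e95, 7ee3, b408, bfca, c90a, e29e, f82f}.
e29e is in that set, so it is an ancestor of bfca.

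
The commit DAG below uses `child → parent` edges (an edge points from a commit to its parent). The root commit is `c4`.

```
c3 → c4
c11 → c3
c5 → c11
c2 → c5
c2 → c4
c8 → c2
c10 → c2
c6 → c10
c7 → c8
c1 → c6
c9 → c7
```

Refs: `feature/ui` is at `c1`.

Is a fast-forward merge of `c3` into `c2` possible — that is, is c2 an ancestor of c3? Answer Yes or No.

A fast-forward from c2 to c3 is possible iff c2 is an ancestor of c3.
Ancestors of c3: {c3, c4}.
c2 is not among them, so fast-forward is not possible.

No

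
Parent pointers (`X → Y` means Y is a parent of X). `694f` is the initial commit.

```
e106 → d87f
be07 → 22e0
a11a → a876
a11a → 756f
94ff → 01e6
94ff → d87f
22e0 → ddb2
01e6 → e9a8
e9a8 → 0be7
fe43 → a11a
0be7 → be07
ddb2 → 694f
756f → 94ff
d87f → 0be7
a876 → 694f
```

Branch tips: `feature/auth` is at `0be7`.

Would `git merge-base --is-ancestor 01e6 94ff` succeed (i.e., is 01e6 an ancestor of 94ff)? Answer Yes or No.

Ancestors of 94ff (commits reachable by following parents): {01e6, 0be7, 22e0, 694f, 94ff, be07, d87f, ddb2, e9a8}.
01e6 is in that set, so it is an ancestor of 94ff.

Yes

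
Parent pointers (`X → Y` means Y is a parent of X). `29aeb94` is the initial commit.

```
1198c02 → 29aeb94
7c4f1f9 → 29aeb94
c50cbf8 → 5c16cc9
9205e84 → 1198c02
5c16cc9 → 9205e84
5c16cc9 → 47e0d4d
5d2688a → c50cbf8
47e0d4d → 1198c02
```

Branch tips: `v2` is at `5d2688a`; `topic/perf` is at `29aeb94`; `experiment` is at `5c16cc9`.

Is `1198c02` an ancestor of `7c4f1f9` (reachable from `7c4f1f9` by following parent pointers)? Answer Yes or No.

No

Ancestors of 7c4f1f9: {29aeb94, 7c4f1f9}.
1198c02 is not in that set, so it is not an ancestor of 7c4f1f9.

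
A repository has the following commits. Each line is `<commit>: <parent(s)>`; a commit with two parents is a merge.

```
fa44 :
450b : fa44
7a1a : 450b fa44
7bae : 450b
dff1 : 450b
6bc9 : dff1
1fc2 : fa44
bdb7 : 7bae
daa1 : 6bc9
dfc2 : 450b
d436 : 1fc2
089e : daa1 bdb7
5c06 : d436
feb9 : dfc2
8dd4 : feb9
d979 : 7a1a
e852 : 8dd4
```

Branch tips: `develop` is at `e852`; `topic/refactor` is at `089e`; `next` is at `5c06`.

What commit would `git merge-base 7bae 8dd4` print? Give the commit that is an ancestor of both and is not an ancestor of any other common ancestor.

450b

Ancestors of 7bae: {450b, 7bae, fa44}.
Ancestors of 8dd4: {450b, 8dd4, dfc2, fa44, feb9}.
Common ancestors: {450b, fa44}.
Among these, 450b is not an ancestor of any other common ancestor — it is the merge base.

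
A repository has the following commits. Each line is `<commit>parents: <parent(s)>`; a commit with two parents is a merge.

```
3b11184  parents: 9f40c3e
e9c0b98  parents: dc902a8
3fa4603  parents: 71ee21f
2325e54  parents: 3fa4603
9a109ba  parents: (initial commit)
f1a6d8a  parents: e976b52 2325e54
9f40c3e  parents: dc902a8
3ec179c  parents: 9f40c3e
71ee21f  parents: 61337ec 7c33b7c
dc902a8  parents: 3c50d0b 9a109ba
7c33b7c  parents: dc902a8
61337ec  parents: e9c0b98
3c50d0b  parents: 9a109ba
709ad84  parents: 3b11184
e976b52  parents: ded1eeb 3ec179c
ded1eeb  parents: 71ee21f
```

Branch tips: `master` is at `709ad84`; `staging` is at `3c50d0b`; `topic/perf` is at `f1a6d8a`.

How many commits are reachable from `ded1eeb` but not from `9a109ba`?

Reachable from ded1eeb: {3c50d0b, 61337ec, 71ee21f, 7c33b7c, 9a109ba, dc902a8, ded1eeb, e9c0b98}.
Reachable from 9a109ba: {9a109ba}.
In ded1eeb's history but not 9a109ba's: {3c50d0b, 61337ec, 71ee21f, 7c33b7c, dc902a8, ded1eeb, e9c0b98} — 7 commits.

7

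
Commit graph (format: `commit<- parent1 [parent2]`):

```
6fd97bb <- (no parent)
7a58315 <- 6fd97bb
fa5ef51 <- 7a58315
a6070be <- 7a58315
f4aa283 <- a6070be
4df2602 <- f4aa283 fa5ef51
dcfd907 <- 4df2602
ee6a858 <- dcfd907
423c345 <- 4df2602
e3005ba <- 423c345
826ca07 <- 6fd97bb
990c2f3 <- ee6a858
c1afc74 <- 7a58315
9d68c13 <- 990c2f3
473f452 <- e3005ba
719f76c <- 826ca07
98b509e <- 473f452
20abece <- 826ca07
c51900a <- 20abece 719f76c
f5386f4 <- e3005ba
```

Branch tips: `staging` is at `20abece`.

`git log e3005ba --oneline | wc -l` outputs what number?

8

Walking parent pointers from e3005ba: reachable set = {423c345, 4df2602, 6fd97bb, 7a58315, a6070be, e3005ba, f4aa283, fa5ef51}.
That is 8 commits.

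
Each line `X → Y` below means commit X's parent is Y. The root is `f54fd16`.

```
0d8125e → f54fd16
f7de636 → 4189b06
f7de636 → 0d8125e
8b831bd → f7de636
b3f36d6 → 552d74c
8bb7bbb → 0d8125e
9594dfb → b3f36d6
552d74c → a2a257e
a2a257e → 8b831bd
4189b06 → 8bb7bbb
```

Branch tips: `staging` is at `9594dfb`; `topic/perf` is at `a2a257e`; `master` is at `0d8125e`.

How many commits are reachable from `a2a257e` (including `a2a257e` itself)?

Walking parent pointers from a2a257e: reachable set = {0d8125e, 4189b06, 8b831bd, 8bb7bbb, a2a257e, f54fd16, f7de636}.
That is 7 commits.

7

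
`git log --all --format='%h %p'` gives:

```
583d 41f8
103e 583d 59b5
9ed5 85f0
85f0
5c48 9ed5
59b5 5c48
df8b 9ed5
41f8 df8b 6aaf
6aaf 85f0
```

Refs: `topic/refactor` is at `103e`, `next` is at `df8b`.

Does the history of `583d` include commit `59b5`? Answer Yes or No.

No

Ancestors of 583d: {41f8, 583d, 6aaf, 85f0, 9ed5, df8b}.
59b5 is not in that set, so it is not an ancestor of 583d.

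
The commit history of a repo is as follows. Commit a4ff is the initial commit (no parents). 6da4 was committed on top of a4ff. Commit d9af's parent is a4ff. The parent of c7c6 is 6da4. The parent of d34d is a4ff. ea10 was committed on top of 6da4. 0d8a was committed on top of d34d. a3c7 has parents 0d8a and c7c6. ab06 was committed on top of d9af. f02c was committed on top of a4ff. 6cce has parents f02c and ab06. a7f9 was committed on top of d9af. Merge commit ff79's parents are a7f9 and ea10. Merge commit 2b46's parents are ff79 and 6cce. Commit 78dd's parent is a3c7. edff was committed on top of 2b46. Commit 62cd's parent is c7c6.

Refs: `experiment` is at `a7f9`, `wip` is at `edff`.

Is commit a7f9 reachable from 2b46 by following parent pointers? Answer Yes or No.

Yes

Ancestors of 2b46 (commits reachable by following parents): {2b46, 6cce, 6da4, a4ff, a7f9, ab06, d9af, ea10, f02c, ff79}.
a7f9 is in that set, so it is an ancestor of 2b46.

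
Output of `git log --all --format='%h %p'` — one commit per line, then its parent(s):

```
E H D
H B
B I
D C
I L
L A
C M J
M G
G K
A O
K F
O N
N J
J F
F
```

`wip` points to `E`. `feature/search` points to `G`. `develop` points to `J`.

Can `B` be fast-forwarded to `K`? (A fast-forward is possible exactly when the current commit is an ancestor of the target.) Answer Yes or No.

No

A fast-forward from B to K is possible iff B is an ancestor of K.
Ancestors of K: {F, K}.
B is not among them, so fast-forward is not possible.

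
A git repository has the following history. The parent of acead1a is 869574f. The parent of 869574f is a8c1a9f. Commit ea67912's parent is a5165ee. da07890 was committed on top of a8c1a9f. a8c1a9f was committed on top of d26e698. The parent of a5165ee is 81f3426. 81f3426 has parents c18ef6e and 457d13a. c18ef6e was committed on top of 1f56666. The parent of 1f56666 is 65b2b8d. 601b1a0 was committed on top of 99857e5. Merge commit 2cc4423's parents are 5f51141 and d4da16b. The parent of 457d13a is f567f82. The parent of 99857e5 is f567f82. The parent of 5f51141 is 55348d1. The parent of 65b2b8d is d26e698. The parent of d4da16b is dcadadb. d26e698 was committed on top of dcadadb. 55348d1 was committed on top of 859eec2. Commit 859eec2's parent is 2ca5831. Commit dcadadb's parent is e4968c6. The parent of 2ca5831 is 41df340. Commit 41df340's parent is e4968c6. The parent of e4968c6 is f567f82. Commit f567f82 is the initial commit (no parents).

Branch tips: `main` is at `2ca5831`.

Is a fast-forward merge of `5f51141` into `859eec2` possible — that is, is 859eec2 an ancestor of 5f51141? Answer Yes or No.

Yes

A fast-forward from 859eec2 to 5f51141 is possible iff 859eec2 is an ancestor of 5f51141.
Ancestors of 5f51141: {2ca5831, 41df340, 55348d1, 5f51141, 859eec2, e4968c6, f567f82}.
859eec2 is among them, so fast-forward is possible.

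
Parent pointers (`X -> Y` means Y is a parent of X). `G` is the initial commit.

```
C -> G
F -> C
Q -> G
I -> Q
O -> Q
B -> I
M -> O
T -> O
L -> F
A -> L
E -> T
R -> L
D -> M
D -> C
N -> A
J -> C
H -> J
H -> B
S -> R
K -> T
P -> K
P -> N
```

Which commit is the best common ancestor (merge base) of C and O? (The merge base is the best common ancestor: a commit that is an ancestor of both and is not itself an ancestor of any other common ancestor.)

G

Ancestors of C: {C, G}.
Ancestors of O: {G, O, Q}.
Common ancestors: {G}.
The only common ancestor is G, so it is the merge base.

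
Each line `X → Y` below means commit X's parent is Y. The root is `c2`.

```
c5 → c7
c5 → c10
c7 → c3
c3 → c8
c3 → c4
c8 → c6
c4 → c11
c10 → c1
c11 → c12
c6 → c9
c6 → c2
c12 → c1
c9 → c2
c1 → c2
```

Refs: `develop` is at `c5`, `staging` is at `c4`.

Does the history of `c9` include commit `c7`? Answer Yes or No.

No

Ancestors of c9: {c2, c9}.
c7 is not in that set, so it is not an ancestor of c9.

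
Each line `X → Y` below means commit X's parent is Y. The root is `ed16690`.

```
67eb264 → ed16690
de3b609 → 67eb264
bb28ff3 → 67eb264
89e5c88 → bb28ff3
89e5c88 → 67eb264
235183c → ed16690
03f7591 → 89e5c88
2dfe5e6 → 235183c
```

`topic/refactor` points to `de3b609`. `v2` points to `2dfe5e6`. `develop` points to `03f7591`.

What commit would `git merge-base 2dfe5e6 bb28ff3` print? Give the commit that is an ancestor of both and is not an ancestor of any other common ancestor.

ed16690

Ancestors of 2dfe5e6: {235183c, 2dfe5e6, ed16690}.
Ancestors of bb28ff3: {67eb264, bb28ff3, ed16690}.
Common ancestors: {ed16690}.
The only common ancestor is ed16690, so it is the merge base.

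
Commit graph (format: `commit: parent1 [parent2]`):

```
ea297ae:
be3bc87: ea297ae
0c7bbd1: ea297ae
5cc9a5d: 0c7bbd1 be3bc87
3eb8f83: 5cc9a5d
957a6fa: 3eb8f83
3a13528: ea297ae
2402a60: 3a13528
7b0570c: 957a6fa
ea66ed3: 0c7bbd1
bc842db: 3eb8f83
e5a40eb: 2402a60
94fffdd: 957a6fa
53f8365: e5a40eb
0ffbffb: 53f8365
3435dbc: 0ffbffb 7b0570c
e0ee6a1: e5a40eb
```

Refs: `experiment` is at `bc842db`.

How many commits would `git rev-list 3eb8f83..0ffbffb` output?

Reachable from 0ffbffb: {0ffbffb, 2402a60, 3a13528, 53f8365, e5a40eb, ea297ae}.
Reachable from 3eb8f83: {0c7bbd1, 3eb8f83, 5cc9a5d, be3bc87, ea297ae}.
In 0ffbffb's history but not 3eb8f83's: {0ffbffb, 2402a60, 3a13528, 53f8365, e5a40eb} — 5 commits.

5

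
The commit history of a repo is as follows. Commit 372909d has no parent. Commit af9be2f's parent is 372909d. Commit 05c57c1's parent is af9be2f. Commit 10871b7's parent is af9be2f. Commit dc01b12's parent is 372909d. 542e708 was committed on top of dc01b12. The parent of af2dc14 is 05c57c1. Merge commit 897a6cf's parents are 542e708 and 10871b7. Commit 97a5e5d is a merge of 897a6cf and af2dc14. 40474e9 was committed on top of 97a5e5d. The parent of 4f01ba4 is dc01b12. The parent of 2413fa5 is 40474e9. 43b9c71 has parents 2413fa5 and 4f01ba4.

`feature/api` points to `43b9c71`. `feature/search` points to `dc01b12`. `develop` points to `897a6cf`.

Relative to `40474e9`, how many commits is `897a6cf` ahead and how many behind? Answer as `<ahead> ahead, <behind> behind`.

0 ahead, 4 behind

Reachable from 897a6cf: {10871b7, 372909d, 542e708, 897a6cf, af9be2f, dc01b12}.
Reachable from 40474e9: {05c57c1, 10871b7, 372909d, 40474e9, 542e708, 897a6cf, 97a5e5d, af2dc14, af9be2f, dc01b12}.
Only in 897a6cf's history (ahead): {} — 0.
Only in 40474e9's history (behind): {05c57c1, 40474e9, 97a5e5d, af2dc14} — 4.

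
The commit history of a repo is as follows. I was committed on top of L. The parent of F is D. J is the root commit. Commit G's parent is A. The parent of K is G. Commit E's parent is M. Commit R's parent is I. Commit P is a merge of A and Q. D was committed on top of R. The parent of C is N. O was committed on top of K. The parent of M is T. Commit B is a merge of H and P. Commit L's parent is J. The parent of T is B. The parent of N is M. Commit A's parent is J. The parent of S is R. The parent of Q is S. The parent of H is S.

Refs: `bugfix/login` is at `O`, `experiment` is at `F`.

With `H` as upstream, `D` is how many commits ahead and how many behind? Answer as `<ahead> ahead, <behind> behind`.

1 ahead, 2 behind

Reachable from D: {D, I, J, L, R}.
Reachable from H: {H, I, J, L, R, S}.
Only in D's history (ahead): {D} — 1.
Only in H's history (behind): {H, S} — 2.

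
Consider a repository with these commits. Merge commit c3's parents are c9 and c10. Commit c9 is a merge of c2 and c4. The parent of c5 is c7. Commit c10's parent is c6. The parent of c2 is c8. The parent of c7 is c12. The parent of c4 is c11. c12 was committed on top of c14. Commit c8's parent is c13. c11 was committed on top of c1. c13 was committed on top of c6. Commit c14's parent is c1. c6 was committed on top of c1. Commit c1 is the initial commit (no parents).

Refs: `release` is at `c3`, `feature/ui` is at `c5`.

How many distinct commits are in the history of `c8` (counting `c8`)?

4

Walking parent pointers from c8: reachable set = {c1, c13, c6, c8}.
That is 4 commits.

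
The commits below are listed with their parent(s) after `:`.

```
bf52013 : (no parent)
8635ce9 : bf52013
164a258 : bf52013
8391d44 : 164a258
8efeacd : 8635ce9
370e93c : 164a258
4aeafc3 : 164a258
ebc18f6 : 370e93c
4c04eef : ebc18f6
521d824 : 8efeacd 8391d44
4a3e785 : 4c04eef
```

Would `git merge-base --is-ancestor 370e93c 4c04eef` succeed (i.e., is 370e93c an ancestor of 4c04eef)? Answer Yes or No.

Yes

Ancestors of 4c04eef (commits reachable by following parents): {164a258, 370e93c, 4c04eef, bf52013, ebc18f6}.
370e93c is in that set, so it is an ancestor of 4c04eef.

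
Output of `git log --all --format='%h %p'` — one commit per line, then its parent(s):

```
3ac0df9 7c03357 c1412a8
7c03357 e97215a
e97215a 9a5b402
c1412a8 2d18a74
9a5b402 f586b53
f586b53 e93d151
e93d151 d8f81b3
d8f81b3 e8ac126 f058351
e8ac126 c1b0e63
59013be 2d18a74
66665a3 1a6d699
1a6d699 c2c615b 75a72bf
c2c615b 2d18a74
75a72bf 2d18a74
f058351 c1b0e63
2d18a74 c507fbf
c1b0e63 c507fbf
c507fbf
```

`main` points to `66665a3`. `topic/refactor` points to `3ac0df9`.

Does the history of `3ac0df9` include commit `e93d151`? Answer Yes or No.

Ancestors of 3ac0df9 (commits reachable by following parents): {2d18a74, 3ac0df9, 7c03357, 9a5b402, c1412a8, c1b0e63, c507fbf, d8f81b3, e8ac126, e93d151, e97215a, f058351, f586b53}.
e93d151 is in that set, so it is an ancestor of 3ac0df9.

Yes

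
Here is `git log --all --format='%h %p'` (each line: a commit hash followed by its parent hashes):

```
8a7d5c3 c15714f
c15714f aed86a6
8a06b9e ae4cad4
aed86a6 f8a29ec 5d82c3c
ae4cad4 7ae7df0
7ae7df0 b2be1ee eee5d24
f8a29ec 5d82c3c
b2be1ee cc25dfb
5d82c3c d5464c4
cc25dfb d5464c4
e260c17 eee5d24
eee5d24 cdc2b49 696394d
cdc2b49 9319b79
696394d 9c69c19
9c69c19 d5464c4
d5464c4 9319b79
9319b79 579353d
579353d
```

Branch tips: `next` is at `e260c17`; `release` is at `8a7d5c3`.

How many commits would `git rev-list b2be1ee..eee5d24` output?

4

Reachable from eee5d24: {579353d, 696394d, 9319b79, 9c69c19, cdc2b49, d5464c4, eee5d24}.
Reachable from b2be1ee: {579353d, 9319b79, b2be1ee, cc25dfb, d5464c4}.
In eee5d24's history but not b2be1ee's: {696394d, 9c69c19, cdc2b49, eee5d24} — 4 commits.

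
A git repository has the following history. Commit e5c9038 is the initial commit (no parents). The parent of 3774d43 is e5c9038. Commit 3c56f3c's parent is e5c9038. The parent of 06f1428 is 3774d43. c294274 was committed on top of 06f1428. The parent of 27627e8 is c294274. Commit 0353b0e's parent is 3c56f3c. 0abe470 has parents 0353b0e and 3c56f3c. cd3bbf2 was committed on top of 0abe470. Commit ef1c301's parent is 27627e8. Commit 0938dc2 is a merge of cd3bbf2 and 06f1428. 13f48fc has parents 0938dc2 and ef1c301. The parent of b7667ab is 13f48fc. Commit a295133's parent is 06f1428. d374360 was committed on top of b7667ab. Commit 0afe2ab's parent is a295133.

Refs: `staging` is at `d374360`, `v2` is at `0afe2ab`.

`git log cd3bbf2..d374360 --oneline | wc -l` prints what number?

9

Reachable from d374360: {0353b0e, 06f1428, 0938dc2, 0abe470, 13f48fc, 27627e8, 3774d43, 3c56f3c, b7667ab, c294274, cd3bbf2, d374360, e5c9038, ef1c301}.
Reachable from cd3bbf2: {0353b0e, 0abe470, 3c56f3c, cd3bbf2, e5c9038}.
In d374360's history but not cd3bbf2's: {06f1428, 0938dc2, 13f48fc, 27627e8, 3774d43, b7667ab, c294274, d374360, ef1c301} — 9 commits.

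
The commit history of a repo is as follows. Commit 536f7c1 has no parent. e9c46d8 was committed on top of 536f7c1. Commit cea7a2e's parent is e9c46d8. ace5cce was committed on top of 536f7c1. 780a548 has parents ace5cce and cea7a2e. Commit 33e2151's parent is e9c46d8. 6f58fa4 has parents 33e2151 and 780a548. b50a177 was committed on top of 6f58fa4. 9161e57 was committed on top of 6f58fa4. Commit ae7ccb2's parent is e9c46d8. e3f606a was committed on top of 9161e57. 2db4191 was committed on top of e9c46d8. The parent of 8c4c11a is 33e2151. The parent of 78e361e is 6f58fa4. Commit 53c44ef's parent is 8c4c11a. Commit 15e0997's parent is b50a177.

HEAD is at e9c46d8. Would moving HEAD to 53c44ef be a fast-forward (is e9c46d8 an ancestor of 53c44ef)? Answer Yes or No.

Yes

A fast-forward from e9c46d8 to 53c44ef is possible iff e9c46d8 is an ancestor of 53c44ef.
Ancestors of 53c44ef: {33e2151, 536f7c1, 53c44ef, 8c4c11a, e9c46d8}.
e9c46d8 is among them, so fast-forward is possible.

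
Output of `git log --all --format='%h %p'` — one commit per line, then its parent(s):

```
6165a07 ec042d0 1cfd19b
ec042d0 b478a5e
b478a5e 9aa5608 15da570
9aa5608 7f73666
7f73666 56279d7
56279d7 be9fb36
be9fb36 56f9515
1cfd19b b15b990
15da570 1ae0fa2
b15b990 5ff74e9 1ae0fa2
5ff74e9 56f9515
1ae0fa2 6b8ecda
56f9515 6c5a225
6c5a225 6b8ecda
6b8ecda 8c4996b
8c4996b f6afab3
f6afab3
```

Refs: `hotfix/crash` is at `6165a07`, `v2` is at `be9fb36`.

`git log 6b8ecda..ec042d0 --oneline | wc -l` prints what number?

Reachable from ec042d0: {15da570, 1ae0fa2, 56279d7, 56f9515, 6b8ecda, 6c5a225, 7f73666, 8c4996b, 9aa5608, b478a5e, be9fb36, ec042d0, f6afab3}.
Reachable from 6b8ecda: {6b8ecda, 8c4996b, f6afab3}.
In ec042d0's history but not 6b8ecda's: {15da570, 1ae0fa2, 56279d7, 56f9515, 6c5a225, 7f73666, 9aa5608, b478a5e, be9fb36, ec042d0} — 10 commits.

10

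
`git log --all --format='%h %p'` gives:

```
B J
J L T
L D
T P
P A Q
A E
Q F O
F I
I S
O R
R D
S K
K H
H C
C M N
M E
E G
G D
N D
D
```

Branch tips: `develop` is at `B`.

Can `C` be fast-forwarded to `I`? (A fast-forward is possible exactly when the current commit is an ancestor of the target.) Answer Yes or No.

A fast-forward from C to I is possible iff C is an ancestor of I.
Ancestors of I: {C, D, E, G, H, I, K, M, N, S}.
C is among them, so fast-forward is possible.

Yes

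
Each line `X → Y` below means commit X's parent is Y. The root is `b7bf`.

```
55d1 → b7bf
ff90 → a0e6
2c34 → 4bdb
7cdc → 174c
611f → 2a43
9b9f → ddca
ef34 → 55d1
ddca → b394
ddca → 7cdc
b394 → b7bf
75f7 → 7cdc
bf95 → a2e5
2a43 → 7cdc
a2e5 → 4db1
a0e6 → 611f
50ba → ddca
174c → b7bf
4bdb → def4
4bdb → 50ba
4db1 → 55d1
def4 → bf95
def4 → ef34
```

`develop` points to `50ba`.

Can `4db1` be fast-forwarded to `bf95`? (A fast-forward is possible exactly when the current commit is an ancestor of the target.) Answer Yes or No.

Yes

A fast-forward from 4db1 to bf95 is possible iff 4db1 is an ancestor of bf95.
Ancestors of bf95: {4db1, 55d1, a2e5, b7bf, bf95}.
4db1 is among them, so fast-forward is possible.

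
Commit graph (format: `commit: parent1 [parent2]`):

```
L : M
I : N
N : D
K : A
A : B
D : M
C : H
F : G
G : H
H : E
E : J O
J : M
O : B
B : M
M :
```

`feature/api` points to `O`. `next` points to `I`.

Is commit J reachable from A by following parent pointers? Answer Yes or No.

No

Ancestors of A: {A, B, M}.
J is not in that set, so it is not an ancestor of A.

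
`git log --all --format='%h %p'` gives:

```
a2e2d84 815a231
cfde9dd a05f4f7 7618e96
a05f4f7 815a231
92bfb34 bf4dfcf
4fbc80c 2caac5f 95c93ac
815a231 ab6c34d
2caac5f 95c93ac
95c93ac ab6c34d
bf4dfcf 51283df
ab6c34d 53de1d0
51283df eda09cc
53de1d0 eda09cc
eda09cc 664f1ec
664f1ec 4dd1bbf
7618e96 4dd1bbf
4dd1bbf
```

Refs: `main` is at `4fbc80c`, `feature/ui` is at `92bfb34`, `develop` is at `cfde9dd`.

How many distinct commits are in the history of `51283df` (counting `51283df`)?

Walking parent pointers from 51283df: reachable set = {4dd1bbf, 51283df, 664f1ec, eda09cc}.
That is 4 commits.

4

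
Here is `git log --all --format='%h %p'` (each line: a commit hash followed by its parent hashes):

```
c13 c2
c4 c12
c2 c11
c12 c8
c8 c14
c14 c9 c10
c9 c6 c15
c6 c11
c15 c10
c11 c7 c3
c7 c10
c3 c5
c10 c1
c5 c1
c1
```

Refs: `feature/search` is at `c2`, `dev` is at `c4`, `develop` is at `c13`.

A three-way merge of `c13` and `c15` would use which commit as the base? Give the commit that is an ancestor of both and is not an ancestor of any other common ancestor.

Ancestors of c13: {c1, c10, c11, c13, c2, c3, c5, c7}.
Ancestors of c15: {c1, c10, c15}.
Common ancestors: {c1, c10}.
Among these, c10 is not an ancestor of any other common ancestor — it is the merge base.

c10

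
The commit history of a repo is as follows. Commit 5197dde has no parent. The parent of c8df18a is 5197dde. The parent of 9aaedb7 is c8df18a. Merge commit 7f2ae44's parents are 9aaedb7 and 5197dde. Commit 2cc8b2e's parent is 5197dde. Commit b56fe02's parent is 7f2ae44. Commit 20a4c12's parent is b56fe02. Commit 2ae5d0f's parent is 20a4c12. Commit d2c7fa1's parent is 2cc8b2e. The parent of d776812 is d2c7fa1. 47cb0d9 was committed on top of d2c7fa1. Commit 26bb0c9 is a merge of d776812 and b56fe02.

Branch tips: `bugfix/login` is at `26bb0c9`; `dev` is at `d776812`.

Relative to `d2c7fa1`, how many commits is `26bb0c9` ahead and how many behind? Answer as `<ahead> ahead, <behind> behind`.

6 ahead, 0 behind

Reachable from 26bb0c9: {26bb0c9, 2cc8b2e, 5197dde, 7f2ae44, 9aaedb7, b56fe02, c8df18a, d2c7fa1, d776812}.
Reachable from d2c7fa1: {2cc8b2e, 5197dde, d2c7fa1}.
Only in 26bb0c9's history (ahead): {26bb0c9, 7f2ae44, 9aaedb7, b56fe02, c8df18a, d776812} — 6.
Only in d2c7fa1's history (behind): {} — 0.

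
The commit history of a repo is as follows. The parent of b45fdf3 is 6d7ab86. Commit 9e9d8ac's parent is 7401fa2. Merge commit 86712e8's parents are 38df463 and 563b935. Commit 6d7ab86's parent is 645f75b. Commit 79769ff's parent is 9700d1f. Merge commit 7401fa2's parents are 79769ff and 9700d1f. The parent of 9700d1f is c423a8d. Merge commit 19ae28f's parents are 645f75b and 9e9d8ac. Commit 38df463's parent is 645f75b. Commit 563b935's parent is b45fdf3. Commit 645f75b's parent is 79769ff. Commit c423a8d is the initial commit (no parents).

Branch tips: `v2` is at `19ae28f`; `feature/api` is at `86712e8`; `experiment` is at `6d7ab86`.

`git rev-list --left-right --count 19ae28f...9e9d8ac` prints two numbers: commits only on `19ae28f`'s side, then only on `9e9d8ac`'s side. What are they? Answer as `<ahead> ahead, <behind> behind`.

Reachable from 19ae28f: {19ae28f, 645f75b, 7401fa2, 79769ff, 9700d1f, 9e9d8ac, c423a8d}.
Reachable from 9e9d8ac: {7401fa2, 79769ff, 9700d1f, 9e9d8ac, c423a8d}.
Only in 19ae28f's history (ahead): {19ae28f, 645f75b} — 2.
Only in 9e9d8ac's history (behind): {} — 0.

2 ahead, 0 behind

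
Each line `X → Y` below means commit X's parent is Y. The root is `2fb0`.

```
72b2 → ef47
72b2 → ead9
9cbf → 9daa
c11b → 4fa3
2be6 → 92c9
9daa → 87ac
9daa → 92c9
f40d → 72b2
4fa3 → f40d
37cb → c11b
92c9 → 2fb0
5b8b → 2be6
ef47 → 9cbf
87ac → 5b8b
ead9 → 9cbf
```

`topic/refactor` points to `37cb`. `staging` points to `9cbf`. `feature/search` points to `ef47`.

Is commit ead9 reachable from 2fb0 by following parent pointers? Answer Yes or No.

Ancestors of 2fb0: {2fb0}.
ead9 is not in that set, so it is not an ancestor of 2fb0.

No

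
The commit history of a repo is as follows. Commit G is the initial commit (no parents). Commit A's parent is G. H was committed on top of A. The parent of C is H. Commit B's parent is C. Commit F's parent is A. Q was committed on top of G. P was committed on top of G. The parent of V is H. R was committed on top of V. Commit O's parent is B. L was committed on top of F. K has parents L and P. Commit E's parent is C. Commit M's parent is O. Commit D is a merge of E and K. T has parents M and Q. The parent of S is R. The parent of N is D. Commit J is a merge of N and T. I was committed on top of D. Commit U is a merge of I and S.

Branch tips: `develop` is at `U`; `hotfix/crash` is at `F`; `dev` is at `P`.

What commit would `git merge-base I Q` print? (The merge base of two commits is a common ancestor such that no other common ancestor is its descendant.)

G

Ancestors of I: {A, C, D, E, F, G, H, I, K, L, P}.
Ancestors of Q: {G, Q}.
Common ancestors: {G}.
The only common ancestor is G, so it is the merge base.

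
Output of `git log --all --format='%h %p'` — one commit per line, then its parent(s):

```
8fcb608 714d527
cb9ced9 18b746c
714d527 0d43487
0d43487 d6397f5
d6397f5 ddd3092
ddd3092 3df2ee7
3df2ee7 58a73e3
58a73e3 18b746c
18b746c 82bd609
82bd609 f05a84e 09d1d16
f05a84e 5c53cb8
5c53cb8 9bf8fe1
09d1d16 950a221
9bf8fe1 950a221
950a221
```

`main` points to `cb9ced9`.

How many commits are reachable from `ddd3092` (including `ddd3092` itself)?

10

Walking parent pointers from ddd3092: reachable set = {09d1d16, 18b746c, 3df2ee7, 58a73e3, 5c53cb8, 82bd609, 950a221, 9bf8fe1, ddd3092, f05a84e}.
That is 10 commits.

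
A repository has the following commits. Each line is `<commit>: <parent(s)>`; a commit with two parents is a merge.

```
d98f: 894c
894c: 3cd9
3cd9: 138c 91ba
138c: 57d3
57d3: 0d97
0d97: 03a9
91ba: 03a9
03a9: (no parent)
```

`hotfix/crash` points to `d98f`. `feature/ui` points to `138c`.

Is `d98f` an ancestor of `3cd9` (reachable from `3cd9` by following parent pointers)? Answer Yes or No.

Ancestors of 3cd9: {03a9, 0d97, 138c, 3cd9, 57d3, 91ba}.
d98f is not in that set, so it is not an ancestor of 3cd9.

No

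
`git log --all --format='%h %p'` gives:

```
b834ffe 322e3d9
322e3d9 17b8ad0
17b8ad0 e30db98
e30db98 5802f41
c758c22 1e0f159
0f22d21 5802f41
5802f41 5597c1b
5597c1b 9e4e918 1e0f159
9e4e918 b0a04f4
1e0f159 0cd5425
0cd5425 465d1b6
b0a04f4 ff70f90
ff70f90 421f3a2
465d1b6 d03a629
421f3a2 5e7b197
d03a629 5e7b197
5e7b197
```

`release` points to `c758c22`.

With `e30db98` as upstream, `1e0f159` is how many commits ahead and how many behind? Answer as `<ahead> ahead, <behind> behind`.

0 ahead, 7 behind

Reachable from 1e0f159: {0cd5425, 1e0f159, 465d1b6, 5e7b197, d03a629}.
Reachable from e30db98: {0cd5425, 1e0f159, 421f3a2, 465d1b6, 5597c1b, 5802f41, 5e7b197, 9e4e918, b0a04f4, d03a629, e30db98, ff70f90}.
Only in 1e0f159's history (ahead): {} — 0.
Only in e30db98's history (behind): {421f3a2, 5597c1b, 5802f41, 9e4e918, b0a04f4, e30db98, ff70f90} — 7.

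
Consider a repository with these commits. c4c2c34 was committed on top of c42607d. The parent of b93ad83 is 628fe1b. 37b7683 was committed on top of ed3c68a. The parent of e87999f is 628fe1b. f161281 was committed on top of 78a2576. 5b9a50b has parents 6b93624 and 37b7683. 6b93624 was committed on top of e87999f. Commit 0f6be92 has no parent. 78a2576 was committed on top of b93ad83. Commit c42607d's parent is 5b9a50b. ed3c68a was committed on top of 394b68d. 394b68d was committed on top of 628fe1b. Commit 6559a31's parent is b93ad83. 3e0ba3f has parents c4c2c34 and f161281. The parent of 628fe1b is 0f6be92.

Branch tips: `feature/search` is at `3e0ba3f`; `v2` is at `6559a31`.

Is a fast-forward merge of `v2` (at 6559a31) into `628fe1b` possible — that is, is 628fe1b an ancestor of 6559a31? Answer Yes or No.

A fast-forward from 628fe1b to 6559a31 is possible iff 628fe1b is an ancestor of 6559a31.
Ancestors of 6559a31: {0f6be92, 628fe1b, 6559a31, b93ad83}.
628fe1b is among them, so fast-forward is possible.

Yes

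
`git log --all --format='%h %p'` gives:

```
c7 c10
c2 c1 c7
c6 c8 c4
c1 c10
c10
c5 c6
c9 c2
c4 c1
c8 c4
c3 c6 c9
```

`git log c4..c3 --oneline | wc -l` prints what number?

6

Reachable from c3: {c1, c10, c2, c3, c4, c6, c7, c8, c9}.
Reachable from c4: {c1, c10, c4}.
In c3's history but not c4's: {c2, c3, c6, c7, c8, c9} — 6 commits.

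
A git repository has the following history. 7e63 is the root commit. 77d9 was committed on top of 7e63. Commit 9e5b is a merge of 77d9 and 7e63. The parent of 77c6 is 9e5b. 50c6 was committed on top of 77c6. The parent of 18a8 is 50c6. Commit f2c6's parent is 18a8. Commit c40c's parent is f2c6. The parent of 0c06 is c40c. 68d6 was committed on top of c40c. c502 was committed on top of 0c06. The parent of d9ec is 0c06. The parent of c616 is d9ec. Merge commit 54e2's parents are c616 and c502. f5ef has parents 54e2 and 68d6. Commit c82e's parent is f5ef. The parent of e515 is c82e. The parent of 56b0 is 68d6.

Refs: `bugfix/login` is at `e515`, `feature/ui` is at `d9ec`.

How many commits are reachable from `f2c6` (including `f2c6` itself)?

7

Walking parent pointers from f2c6: reachable set = {18a8, 50c6, 77c6, 77d9, 7e63, 9e5b, f2c6}.
That is 7 commits.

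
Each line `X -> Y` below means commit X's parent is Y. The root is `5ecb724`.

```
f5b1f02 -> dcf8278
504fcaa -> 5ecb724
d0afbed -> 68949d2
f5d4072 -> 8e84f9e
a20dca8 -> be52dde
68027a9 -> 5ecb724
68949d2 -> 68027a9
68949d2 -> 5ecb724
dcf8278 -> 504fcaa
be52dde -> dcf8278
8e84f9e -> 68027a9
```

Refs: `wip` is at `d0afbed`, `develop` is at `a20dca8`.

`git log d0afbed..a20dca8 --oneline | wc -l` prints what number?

Reachable from a20dca8: {504fcaa, 5ecb724, a20dca8, be52dde, dcf8278}.
Reachable from d0afbed: {5ecb724, 68027a9, 68949d2, d0afbed}.
In a20dca8's history but not d0afbed's: {504fcaa, a20dca8, be52dde, dcf8278} — 4 commits.

4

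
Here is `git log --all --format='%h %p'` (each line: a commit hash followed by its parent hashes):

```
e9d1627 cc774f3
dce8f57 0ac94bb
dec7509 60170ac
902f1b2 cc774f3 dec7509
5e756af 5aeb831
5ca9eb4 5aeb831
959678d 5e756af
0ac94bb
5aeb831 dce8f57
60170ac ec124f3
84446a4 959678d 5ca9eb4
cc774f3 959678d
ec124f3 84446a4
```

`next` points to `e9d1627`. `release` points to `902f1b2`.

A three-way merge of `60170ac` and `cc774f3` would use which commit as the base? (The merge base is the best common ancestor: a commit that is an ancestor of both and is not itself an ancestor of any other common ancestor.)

Ancestors of 60170ac: {0ac94bb, 5aeb831, 5ca9eb4, 5e756af, 60170ac, 84446a4, 959678d, dce8f57, ec124f3}.
Ancestors of cc774f3: {0ac94bb, 5aeb831, 5e756af, 959678d, cc774f3, dce8f57}.
Common ancestors: {0ac94bb, 5aeb831, 5e756af, 959678d, dce8f57}.
Among these, 959678d is not an ancestor of any other common ancestor — it is the merge base.

959678d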